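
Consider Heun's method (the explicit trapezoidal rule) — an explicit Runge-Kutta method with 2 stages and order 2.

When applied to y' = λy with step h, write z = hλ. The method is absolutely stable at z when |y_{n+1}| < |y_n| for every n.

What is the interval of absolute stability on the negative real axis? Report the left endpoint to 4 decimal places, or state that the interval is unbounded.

With y'=λy (z=hλ):
  order 2, 2-stage ⇒ R(z)=1+z+z^2/2
  (e.g. R(-0.47)=0.64045, |R|=0.64045)

Find x<0 with |R(x)|<1.
x=-0.47: |R|=0.6404
|R(-1.97)|=0.9704 |R(-1.3)|=0.5450 |R(-0.8)|=0.5200
Bisect:
  x_lo=-2.8608 |R|=2.2313  x_hi=-0.1898 |R|=0.8282
  mid=-1.52532 |R|=0.63798 →hi
  mid=-2.19307 |R|=1.21171 →lo
  mid=-1.85920 |R|=0.86911 →hi
  mid=-2.02613 |R|=1.02648 →lo
  mid=-1.94266 |R|=0.94431 →hi
  mid=-1.98440 |R|=0.98452 →hi
  mid=-2.00527 |R|=1.00528 →lo
  mid=-1.99483 |R|=0.99485 →hi
  ...
  [-2.00005,-1.99989] ⇒ x*=-2.0000
Interval (-2.0000, 0).

(-2.0000, 0).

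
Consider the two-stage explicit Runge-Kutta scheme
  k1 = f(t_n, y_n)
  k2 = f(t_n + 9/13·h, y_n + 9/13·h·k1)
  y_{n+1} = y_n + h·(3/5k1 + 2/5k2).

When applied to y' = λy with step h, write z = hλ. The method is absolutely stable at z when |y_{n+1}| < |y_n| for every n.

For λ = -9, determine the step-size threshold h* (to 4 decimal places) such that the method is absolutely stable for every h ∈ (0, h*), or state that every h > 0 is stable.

With y'=λy (z=hλ):
  k1=λy_n ⇒ h·k1=z·y_n;  k2=λ(1+9/13z)y_n ⇒ h·k2=z(1+9/13z)y_n
  y_{n+1}/y_n = 1 + 3/5z + 2/5z(1+9/13z) = 1 + z + 18/65z²
  ⇒ R(z) = 1 + z + 18/65z².

Solve |R(x)|<1 on ℝ⁻.
x=-0.73: |R|=0.4176
R=1: x+18/65x²=0 ⇒ x=−65/18=-3.6111; min R=1−1/(4·18/65)=0.0972>−1
Confirm numerically:
  x=-3.118: |R|=0.57423 <1
  x=-2.793: |R|=0.36724 <1
  x=-2.292: |R|=0.16275 <1
  x=-1.509: |R|=0.12158 <1
  x=-4.141: |R|=1.60764 >1
  x=-3.901: |R|=1.31316 >1
  x=-3.649: |R|=1.03829 >1
So |R|<1 on (-3.6111, 0).

(-3.6111,0); λ=-9 ⇒ h* = (65/18)/9 = 0.4012.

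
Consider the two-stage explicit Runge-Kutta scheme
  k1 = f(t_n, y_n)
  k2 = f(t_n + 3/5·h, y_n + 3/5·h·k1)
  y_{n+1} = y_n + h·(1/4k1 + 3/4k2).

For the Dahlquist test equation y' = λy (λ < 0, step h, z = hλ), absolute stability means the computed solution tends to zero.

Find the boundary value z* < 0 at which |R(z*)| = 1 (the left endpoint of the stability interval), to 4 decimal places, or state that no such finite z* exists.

z* = -2.2222.

On y'=λy, z=hλ:
  k1=λy_n ⇒ h·k1=z·y_n;  k2=λ(1+3/5z)y_n ⇒ h·k2=z(1+3/5z)y_n
  y_{n+1}/y_n = 1 + 1/4z + 3/4z(1+3/5z) = 1 + z + 9/20z²
  Hence R(z) = 1 + z + 9/20z².

Solve |R(x)|<1 on ℝ⁻.
x=-1.45: |R|=0.4961
R=1: x+9/20x²=0 ⇒ x=−20/9=-2.2222; min R=1−1/(4·9/20)=0.4444>−1
Confirm numerically:
  x=-1.793: |R|=0.65368 <1
  x=-1.667: |R|=0.58350 <1
  x=-1.103: |R|=0.44447 <1
  x=-2.675: |R|=1.54503 >1
  x=-2.277: |R|=1.05613 >1
Interval (-2.2222, 0).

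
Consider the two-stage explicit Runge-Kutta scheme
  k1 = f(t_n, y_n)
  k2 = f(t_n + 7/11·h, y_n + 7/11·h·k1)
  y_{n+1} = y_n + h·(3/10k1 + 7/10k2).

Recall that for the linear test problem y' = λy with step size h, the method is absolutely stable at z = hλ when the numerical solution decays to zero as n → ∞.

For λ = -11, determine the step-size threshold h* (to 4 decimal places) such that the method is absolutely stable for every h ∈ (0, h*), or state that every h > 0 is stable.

(-2.2449,0); λ=-11 ⇒ h* = (110/49)/11 = 0.2041.

Set f=λy, z=hλ:
  k1=λy_n ⇒ h·k1=z·y_n;  k2=λ(1+7/11z)y_n ⇒ h·k2=z(1+7/11z)y_n
  y_{n+1}/y_n = 1 + 3/10z + 7/10z(1+7/11z) = 1 + z + 49/110z²
  so R(z) = 1 + z + 49/110z².

Boundary: |R(x)|=1, x<0.
x=-1.49: |R|=0.4990
R=1: x+49/110x²=0 ⇒ x=−110/49=-2.2449; min R=1−1/(4·49/110)=0.4388>−1
Confirm numerically:
  x=-1.995: |R|=0.77792 <1
  x=-1.652: |R|=0.56369 <1
  x=-1.256: |R|=0.44672 <1
  x=-2.646: |R|=1.47277 >1
  x=-2.462: |R|=1.23810 >1
  x=-2.374: |R|=1.13653 >1
So |R|<1 on (-2.2449, 0).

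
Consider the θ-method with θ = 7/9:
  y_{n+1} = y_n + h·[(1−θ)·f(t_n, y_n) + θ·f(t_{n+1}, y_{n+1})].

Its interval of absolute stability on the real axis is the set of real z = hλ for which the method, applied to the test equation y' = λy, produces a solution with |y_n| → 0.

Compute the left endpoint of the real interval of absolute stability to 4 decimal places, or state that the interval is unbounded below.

unbounded; (−∞, 0).

Set f=λy, z=hλ:
  y_{n+1} = y_n + z·[2/9·y_n + 7/9·y_{n+1}] ⇒ (1 − 7/9z)y_{n+1} = (1 + 2/9z)y_n
  so R(z) = (1 + 2/9z)/(1 − 7/9z).

Solve |R(x)|<1 on ℝ⁻.
x=-1.48: |R|=0.3120
x=-2: |R|=0.2174
x=-10: |R|=0.1392
x=-100: |R|=0.2694
θ=7/9≥1/2 ⇒ |1+2/9x|<|1−7/9x| ∀x<0 ⇒ stable on all of ℝ⁻.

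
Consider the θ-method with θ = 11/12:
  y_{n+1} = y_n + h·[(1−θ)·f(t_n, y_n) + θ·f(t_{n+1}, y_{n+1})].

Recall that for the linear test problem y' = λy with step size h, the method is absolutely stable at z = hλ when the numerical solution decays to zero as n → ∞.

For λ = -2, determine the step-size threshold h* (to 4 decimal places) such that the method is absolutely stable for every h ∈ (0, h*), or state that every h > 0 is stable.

(−∞, 0) — no finite endpoint. Any h>0 works for λ=-2.

Set f=λy, z=hλ:
  y_{n+1} = y_n + z·[1/12·y_n + 11/12·y_{n+1}] ⇒ (1 − 11/12z)y_{n+1} = (1 + 1/12z)y_n
  R(z) = (1 + 1/12z)/(1 − 11/12z).

Boundary: |R(x)|=1, x<0.
x=-1.65: |R|=0.3433
x=-2: |R|=0.2941
x=-10: |R|=0.0164
x=-100: |R|=0.0791
θ=11/12≥1/2 ⇒ |1+1/12x|<|1−11/12x| ∀x<0 ⇒ stable on all of ℝ⁻.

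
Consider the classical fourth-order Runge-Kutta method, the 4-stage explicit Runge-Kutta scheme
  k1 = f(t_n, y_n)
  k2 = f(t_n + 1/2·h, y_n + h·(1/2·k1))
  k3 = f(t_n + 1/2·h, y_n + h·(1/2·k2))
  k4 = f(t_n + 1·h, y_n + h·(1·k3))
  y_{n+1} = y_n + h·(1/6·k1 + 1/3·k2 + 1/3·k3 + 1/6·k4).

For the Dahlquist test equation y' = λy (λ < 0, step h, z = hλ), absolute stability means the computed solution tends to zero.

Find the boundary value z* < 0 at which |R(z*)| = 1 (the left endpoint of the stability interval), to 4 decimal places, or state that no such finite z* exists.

On y'=λy, z=hλ:
  order 4, 4-stage ⇒ R(z)=1+z+z^2/2+z^3/6+z^4/24
  (e.g. R(-1.31)=0.29608, |R|=0.29608)

Boundary: |R(x)|=1, x<0.
x=-1.31: |R|=0.2961
|R(-1.59)|=0.2704 |R(-0.87)|=0.4226 |R(-0.75)|=0.4741
Bisect:
  x_lo=-3.3835 |R|=2.3455  x_hi=-0.1953 |R|=0.8226
  mid=-1.78940 |R|=0.28383 →hi
  mid=-2.58644 |R|=0.73931 →hi
  mid=-2.98497 |R|=1.34521 →lo
  mid=-2.78570 |R|=1.00062 →lo
  mid=-2.68607 |R|=0.86043 →hi
  mid=-2.73589 |R|=0.92803 →hi
  mid=-2.76080 |R|=0.96369 →hi
  mid=-2.77325 |R|=0.98199 →hi
  mid=-2.77948 |R|=0.99127 →hi
  mid=-2.78259 |R|=0.99593 →hi
  ...
  [-2.78532,-2.78512] ⇒ x*=-2.7853
Interval (-2.7853, 0).

left endpoint -2.7853.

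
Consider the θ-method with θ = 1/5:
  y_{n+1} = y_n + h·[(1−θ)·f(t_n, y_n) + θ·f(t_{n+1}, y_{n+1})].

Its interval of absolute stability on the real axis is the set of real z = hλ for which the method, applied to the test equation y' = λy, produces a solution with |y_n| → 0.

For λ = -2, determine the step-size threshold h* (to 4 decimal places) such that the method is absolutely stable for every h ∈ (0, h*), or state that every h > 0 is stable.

Test eqn y'=λy, z=hλ:
  y_{n+1} = y_n + z·[4/5·y_n + 1/5·y_{n+1}] ⇒ (1 − 1/5z)y_{n+1} = (1 + 4/5z)y_n
  ⇒ R(z) = (1 + 4/5z)/(1 − 1/5z).

Solve |R(x)|<1 on ℝ⁻.
x=-0.91: |R|=0.2301
R=−1: 1+4/5x = −1+1/5x ⇒ -3/5x=2 ⇒ x=2/(-3/5)=-3.3333
Confirm numerically:
  x=-3.279: |R|=0.98031 <1
  x=-2.690: |R|=0.74902 <1
  x=-1.767: |R|=0.30560 <1
  x=-3.807: |R|=1.16135 >1
  x=-3.800: |R|=1.15909 >1
  x=-3.605: |R|=1.09471 >1
Interval (-3.3333, 0).

(-3.3333,0); λ=-2 ⇒ h* = (10/3)/2 = 1.6667.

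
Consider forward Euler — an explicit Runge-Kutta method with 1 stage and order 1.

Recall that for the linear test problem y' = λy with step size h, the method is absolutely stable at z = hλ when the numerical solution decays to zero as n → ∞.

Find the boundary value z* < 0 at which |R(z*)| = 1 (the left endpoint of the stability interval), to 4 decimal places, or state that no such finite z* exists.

On y'=λy, z=hλ:
  order 1, 1-stage ⇒ R(z)=1+z
  (e.g. R(-0.83)=0.17000, |R|=0.17000)

Solve |R(x)|<1 on ℝ⁻.
x=-0.83: |R|=0.1700
|R(-1.6)|=0.6000 |R(-1.51)|=0.5100 |R(-0.92)|=0.0800
Bisect:
  x_lo=-2.8276 |R|=1.8276  x_hi=-0.3197 |R|=0.6803
  mid=-1.57363 |R|=0.57363 →hi
  mid=-2.20060 |R|=1.20060 →lo
  mid=-1.88712 |R|=0.88712 →hi
  mid=-2.04386 |R|=1.04386 →lo
  mid=-1.96549 |R|=0.96549 →hi
  mid=-2.00467 |R|=1.00467 →lo
  mid=-1.98508 |R|=0.98508 →hi
  mid=-1.99488 |R|=0.99488 →hi
  mid=-1.99977 |R|=0.99977 →hi
  mid=-2.00222 |R|=1.00222 →lo
  ...
  [-2.00008,-1.99993] ⇒ x*=-2.0000
Stable set (-2.0000, 0).

left endpoint -2.0000.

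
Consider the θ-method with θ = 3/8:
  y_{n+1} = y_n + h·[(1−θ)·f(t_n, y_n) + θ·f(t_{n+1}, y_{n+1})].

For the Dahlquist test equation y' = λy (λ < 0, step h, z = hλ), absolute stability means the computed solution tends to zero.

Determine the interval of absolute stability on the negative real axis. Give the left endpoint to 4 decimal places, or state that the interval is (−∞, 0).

On y'=λy, z=hλ:
  y_{n+1} = y_n + z·[5/8·y_n + 3/8·y_{n+1}] ⇒ (1 − 3/8z)y_{n+1} = (1 + 5/8z)y_n
  Hence R(z) = (1 + 5/8z)/(1 − 3/8z).

Solve |R(x)|<1 on ℝ⁻.
x=-0.48: |R|=0.5932
R=−1: 1+5/8x = −1+3/8x ⇒ -1/4x=2 ⇒ x=2/(-1/4)=-8.0000
Confirm numerically:
  x=-6.846: |R|=0.91913 <1
  x=-5.816: |R|=0.82836 <1
  x=-5.589: |R|=0.80531 <1
  x=-5.443: |R|=0.78980 <1
  x=-8.324: |R|=1.01965 >1
  x=-8.036: |R|=1.00224 >1
Interval (-8.0000, 0).

z∈(-8.0000,0).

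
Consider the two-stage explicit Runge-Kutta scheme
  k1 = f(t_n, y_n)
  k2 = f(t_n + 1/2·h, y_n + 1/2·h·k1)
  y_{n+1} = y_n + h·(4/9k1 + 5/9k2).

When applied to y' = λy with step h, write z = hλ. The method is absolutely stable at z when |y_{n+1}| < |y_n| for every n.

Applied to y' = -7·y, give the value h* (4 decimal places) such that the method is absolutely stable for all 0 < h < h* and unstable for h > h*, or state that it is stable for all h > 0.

Set f=λy, z=hλ:
  k1=λy_n ⇒ h·k1=z·y_n;  k2=λ(1+1/2z)y_n ⇒ h·k2=z(1+1/2z)y_n
  y_{n+1}/y_n = 1 + 4/9z + 5/9z(1+1/2z) = 1 + z + 5/18z²
  so R(z) = 1 + z + 5/18z².

Boundary: |R(x)|=1, x<0.
x=-0.87: |R|=0.3403
R=1: x+5/18x²=0 ⇒ x=−18/5=-3.6000; min R=1−1/(4·5/18)=0.1000>−1
Confirm numerically:
  x=-3.466: |R|=0.87099 <1
  x=-3.321: |R|=0.74262 <1
  x=-3.065: |R|=0.54451 <1
  x=-1.677: |R|=0.10420 <1
  x=-4.052: |R|=1.50875 >1
  x=-4.029: |R|=1.48012 >1
  x=-3.915: |R|=1.34256 >1
Stable set (-3.6000, 0).

(-3.6000,0); λ=-7 ⇒ h* = (18/5)/7 = 0.5143.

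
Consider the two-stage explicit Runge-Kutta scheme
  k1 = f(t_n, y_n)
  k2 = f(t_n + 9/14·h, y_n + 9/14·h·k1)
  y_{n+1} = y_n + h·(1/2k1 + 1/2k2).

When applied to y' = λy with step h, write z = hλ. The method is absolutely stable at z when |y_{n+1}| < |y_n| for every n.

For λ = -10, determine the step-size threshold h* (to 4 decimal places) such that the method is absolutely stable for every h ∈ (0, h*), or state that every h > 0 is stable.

(-3.1111,0); λ=-10 ⇒ h* = (28/9)/10 = 0.3111.

On y'=λy, z=hλ:
  k1=λy_n ⇒ h·k1=z·y_n;  k2=λ(1+9/14z)y_n ⇒ h·k2=z(1+9/14z)y_n
  y_{n+1}/y_n = 1 + 1/2z + 1/2z(1+9/14z) = 1 + z + 9/28z²
  Hence R(z) = 1 + z + 9/28z².

Boundary: |R(x)|=1, x<0.
x=-1.79: |R|=0.2399
R=1: x+9/28x²=0 ⇒ x=−28/9=-3.1111; min R=1−1/(4·9/28)=0.2222>−1
Confirm numerically:
  x=-2.762: |R|=0.69006 <1
  x=-2.055: |R|=0.30240 <1
  x=-1.730: |R|=0.23200 <1
  x=-3.659: |R|=1.64438 >1
  x=-3.303: |R|=1.20372 >1
  x=-3.173: |R|=1.06312 >1
Stable set (-3.1111, 0).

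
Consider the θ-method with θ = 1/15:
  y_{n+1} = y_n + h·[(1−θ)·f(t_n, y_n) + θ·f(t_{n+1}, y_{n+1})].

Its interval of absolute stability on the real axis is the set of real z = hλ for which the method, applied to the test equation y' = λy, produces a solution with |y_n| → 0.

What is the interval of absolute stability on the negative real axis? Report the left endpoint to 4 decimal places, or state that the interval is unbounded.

z∈(-2.3077,0).

Test eqn y'=λy, z=hλ:
  y_{n+1} = y_n + z·[14/15·y_n + 1/15·y_{n+1}] ⇒ (1 − 1/15z)y_{n+1} = (1 + 14/15z)y_n
  R(z) = (1 + 14/15z)/(1 − 1/15z).

Need |R(x)|<1, x<0.
x=-1.28: |R|=0.1794
R=−1: 1+14/15x = −1+1/15x ⇒ -13/15x=2 ⇒ x=2/(-13/15)=-2.3077
Confirm numerically:
  x=-2.239: |R|=0.94820 <1
  x=-1.897: |R|=0.68403 <1
  x=-1.602: |R|=0.44742 <1
  x=-1.595: |R|=0.44170 <1
  x=-2.716: |R|=1.29962 >1
  x=-2.643: |R|=1.24707 >1
  x=-2.489: |R|=1.13477 >1
Interval (-2.3077, 0).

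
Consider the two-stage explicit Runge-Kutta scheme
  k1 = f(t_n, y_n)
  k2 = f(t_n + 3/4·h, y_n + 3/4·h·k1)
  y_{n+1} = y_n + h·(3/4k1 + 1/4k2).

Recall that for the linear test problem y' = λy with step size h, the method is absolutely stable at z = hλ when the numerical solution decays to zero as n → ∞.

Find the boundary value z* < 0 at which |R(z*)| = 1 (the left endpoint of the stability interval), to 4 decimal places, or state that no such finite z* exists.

z* = -5.3333.

With y'=λy (z=hλ):
  k1=λy_n ⇒ h·k1=z·y_n;  k2=λ(1+3/4z)y_n ⇒ h·k2=z(1+3/4z)y_n
  y_{n+1}/y_n = 1 + 3/4z + 1/4z(1+3/4z) = 1 + z + 3/16z²
  ⇒ R(z) = 1 + z + 3/16z².

Solve |R(x)|<1 on ℝ⁻.
x=-1.25: |R|=0.0430
R=1: x+3/16x²=0 ⇒ x=−16/3=-5.3333; min R=1−1/(4·3/16)=-0.3333>−1
Confirm numerically:
  x=-4.660: |R|=0.41168 <1
  x=-4.045: |R|=0.02288 <1
  x=-3.764: |R|=0.10756 <1
  x=-3.751: |R|=0.11287 <1
  x=-5.603: |R|=1.28330 >1
  x=-5.419: |R|=1.08704 >1
So |R|<1 on (-5.3333, 0).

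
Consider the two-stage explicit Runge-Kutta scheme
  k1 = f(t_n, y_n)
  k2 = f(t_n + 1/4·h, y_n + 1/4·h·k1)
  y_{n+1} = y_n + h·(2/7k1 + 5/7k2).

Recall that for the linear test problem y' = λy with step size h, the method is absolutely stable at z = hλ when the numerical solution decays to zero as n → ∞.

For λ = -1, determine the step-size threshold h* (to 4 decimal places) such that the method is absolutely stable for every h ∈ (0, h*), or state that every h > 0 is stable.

Set f=λy, z=hλ:
  k1=λy_n ⇒ h·k1=z·y_n;  k2=λ(1+1/4z)y_n ⇒ h·k2=z(1+1/4z)y_n
  y_{n+1}/y_n = 1 + 2/7z + 5/7z(1+1/4z) = 1 + z + 5/28z²
  Hence R(z) = 1 + z + 5/28z².

Solve |R(x)|<1 on ℝ⁻.
x=-0.31: |R|=0.7072
R=1: x+5/28x²=0 ⇒ x=−28/5=-5.6000; min R=1−1/(4·5/28)=-0.4000>−1
Confirm numerically:
  x=-4.480: |R|=0.10400 <1
  x=-4.228: |R|=0.03586 <1
  x=-3.399: |R|=0.33593 <1
  x=-6.174: |R|=1.63284 >1
  x=-6.002: |R|=1.43086 >1
  x=-5.663: |R|=1.06371 >1
Stable set (-5.6000, 0).

(-5.6000,0); λ=-1 ⇒ h* = (28/5)/1 = 5.6000.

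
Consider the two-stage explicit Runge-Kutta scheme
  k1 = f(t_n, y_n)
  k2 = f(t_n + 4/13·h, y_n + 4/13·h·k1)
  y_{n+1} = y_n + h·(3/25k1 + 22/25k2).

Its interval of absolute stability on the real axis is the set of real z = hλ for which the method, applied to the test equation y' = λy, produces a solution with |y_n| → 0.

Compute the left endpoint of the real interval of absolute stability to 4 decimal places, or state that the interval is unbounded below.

z* = -3.6932.

Test eqn y'=λy, z=hλ:
  k1=λy_n ⇒ h·k1=z·y_n;  k2=λ(1+4/13z)y_n ⇒ h·k2=z(1+4/13z)y_n
  y_{n+1}/y_n = 1 + 3/25z + 22/25z(1+4/13z) = 1 + z + 88/325z²
  R(z) = 1 + z + 88/325z².

Find x<0 with |R(x)|<1.
x=-1.21: |R|=0.1864
R=1: x+88/325x²=0 ⇒ x=−325/88=-3.6932; min R=1−1/(4·88/325)=0.0767>−1
Confirm numerically:
  x=-2.685: |R|=0.26704 <1
  x=-2.369: |R|=0.15060 <1
  x=-1.968: |R|=0.08070 <1
  x=-1.959: |R|=0.08013 <1
  x=-4.212: |R|=1.59170 >1
  x=-4.202: |R|=1.57892 >1
  x=-3.946: |R|=1.27012 >1
So |R|<1 on (-3.6932, 0).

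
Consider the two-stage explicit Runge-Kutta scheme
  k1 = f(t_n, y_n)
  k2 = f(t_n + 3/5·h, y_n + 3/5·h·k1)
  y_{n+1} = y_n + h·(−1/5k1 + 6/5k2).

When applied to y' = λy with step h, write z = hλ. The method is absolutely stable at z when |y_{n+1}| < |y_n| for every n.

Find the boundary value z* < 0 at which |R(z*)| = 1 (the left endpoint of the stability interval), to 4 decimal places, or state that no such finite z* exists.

Test eqn y'=λy, z=hλ:
  k1=λy_n ⇒ h·k1=z·y_n;  k2=λ(1+3/5z)y_n ⇒ h·k2=z(1+3/5z)y_n
  y_{n+1}/y_n = 1 − 1/5z + 6/5z(1+3/5z) = 1 + z + 18/25z²
  Hence R(z) = 1 + z + 18/25z².

Find x<0 with |R(x)|<1.
x=-1.32: |R|=0.9345
R=1: x+18/25x²=0 ⇒ x=−25/18=-1.3889; min R=1−1/(4·18/25)=0.6528>−1
Confirm numerically:
  x=-1.330: |R|=0.94361 <1
  x=-0.850: |R|=0.67020 <1
  x=-0.784: |R|=0.65855 <1
  x=-1.783: |R|=1.50594 >1
  x=-1.631: |R|=1.28432 >1
  x=-1.485: |R|=1.10276 >1
Stable set (-1.3889, 0).

z* = -1.3889.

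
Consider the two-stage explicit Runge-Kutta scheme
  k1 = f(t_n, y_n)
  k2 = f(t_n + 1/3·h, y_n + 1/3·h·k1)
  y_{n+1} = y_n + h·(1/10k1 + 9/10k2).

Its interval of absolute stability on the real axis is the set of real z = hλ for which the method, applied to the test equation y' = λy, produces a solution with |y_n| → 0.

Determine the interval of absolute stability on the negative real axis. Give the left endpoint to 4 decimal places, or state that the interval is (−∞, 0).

(-3.3333, 0).

Set f=λy, z=hλ:
  k1=λy_n ⇒ h·k1=z·y_n;  k2=λ(1+1/3z)y_n ⇒ h·k2=z(1+1/3z)y_n
  y_{n+1}/y_n = 1 + 1/10z + 9/10z(1+1/3z) = 1 + z + 3/10z²
  ⇒ R(z) = 1 + z + 3/10z².

Need |R(x)|<1, x<0.
x=-0.32: |R|=0.7107
R=1: x+3/10x²=0 ⇒ x=−10/3=-3.3333; min R=1−1/(4·3/10)=0.1667>−1
Confirm numerically:
  x=-3.012: |R|=0.70964 <1
  x=-2.783: |R|=0.54053 <1
  x=-1.743: |R|=0.16841 <1
  x=-1.692: |R|=0.16686 <1
  x=-3.931: |R|=1.70483 >1
  x=-3.911: |R|=1.67778 >1
  x=-3.355: |R|=1.02181 >1
Interval (-3.3333, 0).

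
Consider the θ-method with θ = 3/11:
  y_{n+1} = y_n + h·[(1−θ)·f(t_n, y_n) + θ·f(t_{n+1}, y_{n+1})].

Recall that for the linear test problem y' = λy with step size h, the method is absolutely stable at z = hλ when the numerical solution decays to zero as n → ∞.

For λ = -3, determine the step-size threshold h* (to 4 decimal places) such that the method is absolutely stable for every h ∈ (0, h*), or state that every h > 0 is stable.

On y'=λy, z=hλ:
  y_{n+1} = y_n + z·[8/11·y_n + 3/11·y_{n+1}] ⇒ (1 − 3/11z)y_{n+1} = (1 + 8/11z)y_n
  so R(z) = (1 + 8/11z)/(1 − 3/11z).

Boundary: |R(x)|=1, x<0.
x=-1.47: |R|=0.0493
R=−1: 1+8/11x = −1+3/11x ⇒ -5/11x=2 ⇒ x=2/(-5/11)=-4.4000
Confirm numerically:
  x=-4.136: |R|=0.94361 <1
  x=-2.952: |R|=0.63537 <1
  x=-2.606: |R|=0.52333 <1
  x=-2.065: |R|=0.32102 <1
  x=-4.963: |R|=1.10873 >1
  x=-4.930: |R|=1.10275 >1
  x=-4.739: |R|=1.06722 >1
Interval (-4.4000, 0).

(-4.4000,0); λ=-3 ⇒ h* = (22/5)/3 = 1.4667.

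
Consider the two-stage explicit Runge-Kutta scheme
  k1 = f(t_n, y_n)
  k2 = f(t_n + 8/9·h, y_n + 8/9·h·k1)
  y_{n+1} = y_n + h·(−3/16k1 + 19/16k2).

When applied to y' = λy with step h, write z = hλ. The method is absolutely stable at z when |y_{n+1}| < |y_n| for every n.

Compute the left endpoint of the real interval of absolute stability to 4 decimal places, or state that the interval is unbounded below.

left endpoint -0.9474.

With y'=λy (z=hλ):
  k1=λy_n ⇒ h·k1=z·y_n;  k2=λ(1+8/9z)y_n ⇒ h·k2=z(1+8/9z)y_n
  y_{n+1}/y_n = 1 − 3/16z + 19/16z(1+8/9z) = 1 + z + 19/18z²
  ⇒ R(z) = 1 + z + 19/18z².

Need |R(x)|<1, x<0.
x=-0.81: |R|=0.8826
R=1: x+19/18x²=0 ⇒ x=−18/19=-0.9474; min R=1−1/(4·19/18)=0.7632>−1
Confirm numerically:
  x=-0.899: |R|=0.95410 <1
  x=-0.694: |R|=0.81439 <1
  x=-0.686: |R|=0.81074 <1
  x=-0.675: |R|=0.80594 <1
  x=-1.472: |R|=1.81516 >1
  x=-1.441: |R|=1.75084 >1
  x=-1.427: |R|=1.72246 >1
Interval (-0.9474, 0).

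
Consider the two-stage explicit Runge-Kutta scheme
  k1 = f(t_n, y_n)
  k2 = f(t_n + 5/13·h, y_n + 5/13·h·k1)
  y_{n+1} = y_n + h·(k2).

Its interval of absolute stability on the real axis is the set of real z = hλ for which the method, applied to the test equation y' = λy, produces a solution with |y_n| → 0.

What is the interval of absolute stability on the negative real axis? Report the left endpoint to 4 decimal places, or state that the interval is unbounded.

z∈(-2.6000,0).

On y'=λy, z=hλ:
  k1=λy_n ⇒ h·k1=z·y_n;  k2=λ(1+5/13z)y_n ⇒ h·k2=z(1+5/13z)y_n
  y_{n+1}/y_n = 1 + z(1+5/13z) = 1 + z + 5/13z²
  Hence R(z) = 1 + z + 5/13z².

Solve |R(x)|<1 on ℝ⁻.
x=-1.66: |R|=0.3998
R=1: x+5/13x²=0 ⇒ x=−13/5=-2.6000; min R=1−1/(4·5/13)=0.3500>−1
Confirm numerically:
  x=-2.565: |R|=0.96547 <1
  x=-2.231: |R|=0.68337 <1
  x=-1.346: |R|=0.35081 <1
  x=-1.064: |R|=0.37142 <1
  x=-3.171: |R|=1.69640 >1
  x=-2.757: |R|=1.16648 >1
Interval (-2.6000, 0).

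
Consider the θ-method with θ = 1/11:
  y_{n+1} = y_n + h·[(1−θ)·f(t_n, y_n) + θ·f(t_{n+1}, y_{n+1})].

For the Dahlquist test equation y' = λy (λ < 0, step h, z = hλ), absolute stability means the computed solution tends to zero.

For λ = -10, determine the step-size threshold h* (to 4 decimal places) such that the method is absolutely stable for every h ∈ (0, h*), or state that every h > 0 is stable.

With y'=λy (z=hλ):
  y_{n+1} = y_n + z·[10/11·y_n + 1/11·y_{n+1}] ⇒ (1 − 1/11z)y_{n+1} = (1 + 10/11z)y_n
  so R(z) = (1 + 10/11z)/(1 − 1/11z).

Find x<0 with |R(x)|<1.
x=-1.69: |R|=0.4649
R=−1: 1+10/11x = −1+1/11x ⇒ -9/11x=2 ⇒ x=2/(-9/11)=-2.4444
Confirm numerically:
  x=-1.736: |R|=0.49937 <1
  x=-1.677: |R|=0.45516 <1
  x=-1.252: |R|=0.12406 <1
  x=-1.013: |R|=0.07242 <1
  x=-2.931: |R|=1.31433 >1
  x=-2.745: |R|=1.19680 >1
  x=-2.685: |R|=1.15820 >1
Stable set (-2.4444, 0).

(-2.4444,0); λ=-10 ⇒ h* = (22/9)/10 = 0.2444.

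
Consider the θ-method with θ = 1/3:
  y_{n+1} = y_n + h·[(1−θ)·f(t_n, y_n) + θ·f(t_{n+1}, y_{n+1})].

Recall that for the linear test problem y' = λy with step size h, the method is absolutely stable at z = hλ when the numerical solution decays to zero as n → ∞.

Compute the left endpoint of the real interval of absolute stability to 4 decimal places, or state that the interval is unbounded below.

With y'=λy (z=hλ):
  y_{n+1} = y_n + z·[2/3·y_n + 1/3·y_{n+1}] ⇒ (1 − 1/3z)y_{n+1} = (1 + 2/3z)y_n
  ⇒ R(z) = (1 + 2/3z)/(1 − 1/3z).

Boundary: |R(x)|=1, x<0.
x=-1.04: |R|=0.2277
R=−1: 1+2/3x = −1+1/3x ⇒ -1/3x=2 ⇒ x=2/(-1/3)=-6.0000
Confirm numerically:
  x=-5.579: |R|=0.95093 <1
  x=-5.419: |R|=0.93099 <1
  x=-4.872: |R|=0.85671 <1
  x=-3.165: |R|=0.54015 <1
  x=-6.508: |R|=1.05343 >1
  x=-6.028: |R|=1.00310 >1
Interval (-6.0000, 0).

left endpoint -6.0000.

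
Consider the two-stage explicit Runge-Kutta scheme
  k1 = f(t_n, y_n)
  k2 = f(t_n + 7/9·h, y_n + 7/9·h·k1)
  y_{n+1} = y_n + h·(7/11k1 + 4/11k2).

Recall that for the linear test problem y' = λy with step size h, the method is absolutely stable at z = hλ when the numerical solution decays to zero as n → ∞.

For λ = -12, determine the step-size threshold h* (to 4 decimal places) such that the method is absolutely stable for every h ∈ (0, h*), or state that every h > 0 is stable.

Test eqn y'=λy, z=hλ:
  k1=λy_n ⇒ h·k1=z·y_n;  k2=λ(1+7/9z)y_n ⇒ h·k2=z(1+7/9z)y_n
  y_{n+1}/y_n = 1 + 7/11z + 4/11z(1+7/9z) = 1 + z + 28/99z²
  Hence R(z) = 1 + z + 28/99z².

Solve |R(x)|<1 on ℝ⁻.
x=-0.69: |R|=0.4447
R=1: x+28/99x²=0 ⇒ x=−99/28=-3.5357; min R=1−1/(4·28/99)=0.1161>−1
Confirm numerically:
  x=-3.124: |R|=0.63623 <1
  x=-2.322: |R|=0.20292 <1
  x=-1.583: |R|=0.12574 <1
  x=-4.067: |R|=1.61112 >1
  x=-3.559: |R|=1.02344 >1
So |R|<1 on (-3.5357, 0).

(-3.5357,0); λ=-12 ⇒ h* = (99/28)/12 = 0.2946.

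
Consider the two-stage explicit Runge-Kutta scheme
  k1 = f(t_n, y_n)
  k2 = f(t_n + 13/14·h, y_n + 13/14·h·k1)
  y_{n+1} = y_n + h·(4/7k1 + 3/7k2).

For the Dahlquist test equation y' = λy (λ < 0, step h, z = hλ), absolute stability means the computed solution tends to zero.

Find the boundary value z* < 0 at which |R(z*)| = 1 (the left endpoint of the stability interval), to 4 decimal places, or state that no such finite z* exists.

left endpoint -2.5128.

With y'=λy (z=hλ):
  k1=λy_n ⇒ h·k1=z·y_n;  k2=λ(1+13/14z)y_n ⇒ h·k2=z(1+13/14z)y_n
  y_{n+1}/y_n = 1 + 4/7z + 3/7z(1+13/14z) = 1 + z + 39/98z²
  Hence R(z) = 1 + z + 39/98z².

Boundary: |R(x)|=1, x<0.
x=-0.34: |R|=0.7060
R=1: x+39/98x²=0 ⇒ x=−98/39=-2.5128; min R=1−1/(4·39/98)=0.3718>−1
Confirm numerically:
  x=-2.305: |R|=0.80937 <1
  x=-2.299: |R|=0.80437 <1
  x=-2.233: |R|=0.75134 <1
  x=-2.009: |R|=0.59720 <1
  x=-2.964: |R|=1.53219 >1
  x=-2.887: |R|=1.42990 >1
  x=-2.700: |R|=1.20112 >1
Interval (-2.5128, 0).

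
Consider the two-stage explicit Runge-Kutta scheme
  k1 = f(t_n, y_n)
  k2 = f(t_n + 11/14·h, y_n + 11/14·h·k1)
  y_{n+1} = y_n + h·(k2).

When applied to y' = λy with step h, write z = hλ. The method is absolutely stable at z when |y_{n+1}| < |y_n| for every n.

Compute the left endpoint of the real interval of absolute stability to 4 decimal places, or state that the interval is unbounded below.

On y'=λy, z=hλ:
  k1=λy_n ⇒ h·k1=z·y_n;  k2=λ(1+11/14z)y_n ⇒ h·k2=z(1+11/14z)y_n
  y_{n+1}/y_n = 1 + z(1+11/14z) = 1 + z + 11/14z²
  R(z) = 1 + z + 11/14z².

Find x<0 with |R(x)|<1.
x=-0.42: |R|=0.7186
R=1: x+11/14x²=0 ⇒ x=−14/11=-1.2727; min R=1−1/(4·11/14)=0.6818>−1
Confirm numerically:
  x=-1.127: |R|=0.87096 <1
  x=-0.787: |R|=0.69965 <1
  x=-0.735: |R|=0.68946 <1
  x=-1.699: |R|=1.56904 >1
  x=-1.484: |R|=1.24634 >1
  x=-1.329: |R|=1.05876 >1
So |R|<1 on (-1.2727, 0).

left endpoint -1.2727.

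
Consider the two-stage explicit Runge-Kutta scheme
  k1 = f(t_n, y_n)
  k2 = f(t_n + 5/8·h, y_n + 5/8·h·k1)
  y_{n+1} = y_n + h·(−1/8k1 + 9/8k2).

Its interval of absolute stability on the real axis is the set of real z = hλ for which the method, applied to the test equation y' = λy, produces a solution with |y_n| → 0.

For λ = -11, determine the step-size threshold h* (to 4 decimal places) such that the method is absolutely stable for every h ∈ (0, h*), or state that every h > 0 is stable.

(-1.4222,0); λ=-11 ⇒ h* = (64/45)/11 = 0.1293.

Set f=λy, z=hλ:
  k1=λy_n ⇒ h·k1=z·y_n;  k2=λ(1+5/8z)y_n ⇒ h·k2=z(1+5/8z)y_n
  y_{n+1}/y_n = 1 − 1/8z + 9/8z(1+5/8z) = 1 + z + 45/64z²
  R(z) = 1 + z + 45/64z².

Find x<0 with |R(x)|<1.
x=-0.68: |R|=0.6451
R=1: x+45/64x²=0 ⇒ x=−64/45=-1.4222; min R=1−1/(4·45/64)=0.6444>−1
Confirm numerically:
  x=-1.334: |R|=0.91725 <1
  x=-1.087: |R|=0.74379 <1
  x=-0.846: |R|=0.65724 <1
  x=-0.763: |R|=0.64634 <1
  x=-2.016: |R|=1.84168 >1
  x=-1.563: |R|=1.15471 >1
  x=-1.515: |R|=1.09883 >1
Interval (-1.4222, 0).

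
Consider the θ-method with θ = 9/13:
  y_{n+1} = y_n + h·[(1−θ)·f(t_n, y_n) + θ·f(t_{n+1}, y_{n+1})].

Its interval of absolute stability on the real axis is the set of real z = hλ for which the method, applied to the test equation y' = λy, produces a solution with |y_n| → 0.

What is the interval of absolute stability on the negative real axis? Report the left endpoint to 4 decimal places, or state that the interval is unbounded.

Test eqn y'=λy, z=hλ:
  y_{n+1} = y_n + z·[4/13·y_n + 9/13·y_{n+1}] ⇒ (1 − 9/13z)y_{n+1} = (1 + 4/13z)y_n
  so R(z) = (1 + 4/13z)/(1 − 9/13z).

Solve |R(x)|<1 on ℝ⁻.
x=-0.62: |R|=0.5662
x=-2: |R|=0.1613
x=-10: |R|=0.2621
x=-100: |R|=0.4239
θ=9/13≥1/2 ⇒ |1+4/13x|<|1−9/13x| ∀x<0 ⇒ stable on all of ℝ⁻.

unbounded; (−∞, 0).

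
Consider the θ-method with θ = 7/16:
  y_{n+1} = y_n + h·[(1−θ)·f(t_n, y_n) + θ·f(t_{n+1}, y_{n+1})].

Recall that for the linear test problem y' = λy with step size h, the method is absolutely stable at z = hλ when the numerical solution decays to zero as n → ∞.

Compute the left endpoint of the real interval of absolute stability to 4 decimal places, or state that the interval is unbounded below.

z* = -16.0000.

On y'=λy, z=hλ:
  y_{n+1} = y_n + z·[9/16·y_n + 7/16·y_{n+1}] ⇒ (1 − 7/16z)y_{n+1} = (1 + 9/16z)y_n
  ⇒ R(z) = (1 + 9/16z)/(1 − 7/16z).

Solve |R(x)|<1 on ℝ⁻.
x=-0.82: |R|=0.3965
R=−1: 1+9/16x = −1+7/16x ⇒ -1/8x=2 ⇒ x=2/(-1/8)=-16.0000
Confirm numerically:
  x=-12.620: |R|=0.93521 <1
  x=-10.789: |R|=0.88613 <1
  x=-8.555: |R|=0.80378 <1
  x=-16.471: |R|=1.00717 >1
  x=-16.250: |R|=1.00385 >1
So |R|<1 on (-16.0000, 0).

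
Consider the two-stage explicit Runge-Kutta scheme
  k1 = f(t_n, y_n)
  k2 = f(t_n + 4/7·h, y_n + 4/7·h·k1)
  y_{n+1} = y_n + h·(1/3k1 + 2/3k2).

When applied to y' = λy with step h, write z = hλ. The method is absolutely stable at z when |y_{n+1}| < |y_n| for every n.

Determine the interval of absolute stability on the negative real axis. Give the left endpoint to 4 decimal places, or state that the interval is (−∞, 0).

Set f=λy, z=hλ:
  k1=λy_n ⇒ h·k1=z·y_n;  k2=λ(1+4/7z)y_n ⇒ h·k2=z(1+4/7z)y_n
  y_{n+1}/y_n = 1 + 1/3z + 2/3z(1+4/7z) = 1 + z + 8/21z²
  R(z) = 1 + z + 8/21z².

Find x<0 with |R(x)|<1.
x=-1.01: |R|=0.3786
R=1: x+8/21x²=0 ⇒ x=−21/8=-2.6250; min R=1−1/(4·8/21)=0.3438>−1
Confirm numerically:
  x=-1.851: |R|=0.45422 <1
  x=-1.500: |R|=0.35714 <1
  x=-1.395: |R|=0.34634 <1
  x=-3.035: |R|=1.47404 >1
  x=-3.015: |R|=1.44794 >1
Interval (-2.6250, 0).

z∈(-2.6250,0).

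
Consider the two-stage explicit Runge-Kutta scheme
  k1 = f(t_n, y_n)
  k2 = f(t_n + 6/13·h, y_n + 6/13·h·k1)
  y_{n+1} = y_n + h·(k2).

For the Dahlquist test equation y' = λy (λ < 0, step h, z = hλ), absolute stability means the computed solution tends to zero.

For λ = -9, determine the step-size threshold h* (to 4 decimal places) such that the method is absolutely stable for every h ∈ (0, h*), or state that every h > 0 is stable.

On y'=λy, z=hλ:
  k1=λy_n ⇒ h·k1=z·y_n;  k2=λ(1+6/13z)y_n ⇒ h·k2=z(1+6/13z)y_n
  y_{n+1}/y_n = 1 + z(1+6/13z) = 1 + z + 6/13z²
  Hence R(z) = 1 + z + 6/13z².

Boundary: |R(x)|=1, x<0.
x=-1.18: |R|=0.4626
R=1: x+6/13x²=0 ⇒ x=−13/6=-2.1667; min R=1−1/(4·6/13)=0.4583>−1
Confirm numerically:
  x=-1.860: |R|=0.73674 <1
  x=-1.627: |R|=0.59475 <1
  x=-1.161: |R|=0.46112 <1
  x=-2.618: |R|=1.54535 >1
  x=-2.492: |R|=1.37418 >1
Interval (-2.1667, 0).

(-2.1667,0); λ=-9 ⇒ h* = (13/6)/9 = 0.2407.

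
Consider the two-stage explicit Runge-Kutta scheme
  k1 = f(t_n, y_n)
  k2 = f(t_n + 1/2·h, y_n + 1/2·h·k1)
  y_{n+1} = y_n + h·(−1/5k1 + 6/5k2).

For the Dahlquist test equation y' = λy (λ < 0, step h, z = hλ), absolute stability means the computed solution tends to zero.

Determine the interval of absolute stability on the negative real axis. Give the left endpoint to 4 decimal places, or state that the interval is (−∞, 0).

z∈(-1.6667,0).

With y'=λy (z=hλ):
  k1=λy_n ⇒ h·k1=z·y_n;  k2=λ(1+1/2z)y_n ⇒ h·k2=z(1+1/2z)y_n
  y_{n+1}/y_n = 1 − 1/5z + 6/5z(1+1/2z) = 1 + z + 3/5z²
  ⇒ R(z) = 1 + z + 3/5z².

Need |R(x)|<1, x<0.
x=-1.75: |R|=1.0875
R=1: x+3/5x²=0 ⇒ x=−5/3=-1.6667; min R=1−1/(4·3/5)=0.5833>−1
Confirm numerically:
  x=-1.590: |R|=0.92686 <1
  x=-1.353: |R|=0.74537 <1
  x=-1.210: |R|=0.66846 <1
  x=-0.894: |R|=0.58554 <1
  x=-1.978: |R|=1.36949 >1
  x=-1.697: |R|=1.03089 >1
Stable set (-1.6667, 0).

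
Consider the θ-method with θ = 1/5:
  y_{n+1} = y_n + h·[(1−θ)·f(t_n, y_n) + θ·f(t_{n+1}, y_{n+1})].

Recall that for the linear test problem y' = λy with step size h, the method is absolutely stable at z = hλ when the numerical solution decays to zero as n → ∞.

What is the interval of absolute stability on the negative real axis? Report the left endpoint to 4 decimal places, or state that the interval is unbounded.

z∈(-3.3333,0).

On y'=λy, z=hλ:
  y_{n+1} = y_n + z·[4/5·y_n + 1/5·y_{n+1}] ⇒ (1 − 1/5z)y_{n+1} = (1 + 4/5z)y_n
  R(z) = (1 + 4/5z)/(1 − 1/5z).

Find x<0 with |R(x)|<1.
x=-1.73: |R|=0.2853
R=−1: 1+4/5x = −1+1/5x ⇒ -3/5x=2 ⇒ x=2/(-3/5)=-3.3333
Confirm numerically:
  x=-2.822: |R|=0.80389 <1
  x=-1.690: |R|=0.26308 <1
  x=-1.505: |R|=0.15680 <1
  x=-1.351: |R|=0.06361 <1
  x=-3.789: |R|=1.15554 >1
  x=-3.565: |R|=1.08114 >1
So |R|<1 on (-3.3333, 0).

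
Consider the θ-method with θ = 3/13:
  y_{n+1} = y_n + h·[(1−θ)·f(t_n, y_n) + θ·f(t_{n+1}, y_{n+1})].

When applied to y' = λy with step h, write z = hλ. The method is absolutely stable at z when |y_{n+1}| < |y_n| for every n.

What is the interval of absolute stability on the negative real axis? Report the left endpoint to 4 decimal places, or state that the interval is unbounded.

Test eqn y'=λy, z=hλ:
  y_{n+1} = y_n + z·[10/13·y_n + 3/13·y_{n+1}] ⇒ (1 − 3/13z)y_{n+1} = (1 + 10/13z)y_n
  Hence R(z) = (1 + 10/13z)/(1 − 3/13z).

Boundary: |R(x)|=1, x<0.
x=-0.92: |R|=0.2411
R=−1: 1+10/13x = −1+3/13x ⇒ -7/13x=2 ⇒ x=2/(-7/13)=-3.7143
Confirm numerically:
  x=-2.933: |R|=0.74912 <1
  x=-2.615: |R|=0.63085 <1
  x=-1.612: |R|=0.17493 <1
  x=-4.145: |R|=1.11854 >1
  x=-4.110: |R|=1.10936 >1
  x=-3.873: |R|=1.04513 >1
Stable set (-3.7143, 0).

(-3.7143, 0).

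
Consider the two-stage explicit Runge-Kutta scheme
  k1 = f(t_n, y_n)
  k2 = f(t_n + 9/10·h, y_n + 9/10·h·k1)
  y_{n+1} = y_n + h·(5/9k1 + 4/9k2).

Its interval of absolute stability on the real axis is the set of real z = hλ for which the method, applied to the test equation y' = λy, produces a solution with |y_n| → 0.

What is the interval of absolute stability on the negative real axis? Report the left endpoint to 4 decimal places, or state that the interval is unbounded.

With y'=λy (z=hλ):
  k1=λy_n ⇒ h·k1=z·y_n;  k2=λ(1+9/10z)y_n ⇒ h·k2=z(1+9/10z)y_n
  y_{n+1}/y_n = 1 + 5/9z + 4/9z(1+9/10z) = 1 + z + 2/5z²
  ⇒ R(z) = 1 + z + 2/5z².

Need |R(x)|<1, x<0.
x=-1: |R|=0.4000
R=1: x+2/5x²=0 ⇒ x=−5/2=-2.5000; min R=1−1/(4·2/5)=0.3750>−1
Confirm numerically:
  x=-1.413: |R|=0.38563 <1
  x=-1.359: |R|=0.37975 <1
  x=-1.096: |R|=0.38449 <1
  x=-1.016: |R|=0.39690 <1
  x=-2.967: |R|=1.55424 >1
  x=-2.731: |R|=1.25234 >1
Stable set (-2.5000, 0).

z∈(-2.5000,0).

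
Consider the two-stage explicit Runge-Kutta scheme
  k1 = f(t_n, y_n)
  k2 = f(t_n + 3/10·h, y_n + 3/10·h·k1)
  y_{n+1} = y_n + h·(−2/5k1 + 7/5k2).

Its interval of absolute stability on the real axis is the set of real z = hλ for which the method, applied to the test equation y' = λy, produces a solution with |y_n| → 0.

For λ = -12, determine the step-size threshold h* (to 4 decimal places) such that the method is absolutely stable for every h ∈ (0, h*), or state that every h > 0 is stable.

(-2.3810,0); λ=-12 ⇒ h* = (50/21)/12 = 0.1984.

On y'=λy, z=hλ:
  k1=λy_n ⇒ h·k1=z·y_n;  k2=λ(1+3/10z)y_n ⇒ h·k2=z(1+3/10z)y_n
  y_{n+1}/y_n = 1 − 2/5z + 7/5z(1+3/10z) = 1 + z + 21/50z²
  ⇒ R(z) = 1 + z + 21/50z².

Solve |R(x)|<1 on ℝ⁻.
x=-1.11: |R|=0.4075
R=1: x+21/50x²=0 ⇒ x=−50/21=-2.3810; min R=1−1/(4·21/50)=0.4048>−1
Confirm numerically:
  x=-2.308: |R|=0.92928 <1
  x=-1.785: |R|=0.55321 <1
  x=-1.565: |R|=0.46367 <1
  x=-1.410: |R|=0.42500 <1
  x=-2.733: |R|=1.40410 >1
  x=-2.650: |R|=1.29945 >1
  x=-2.441: |R|=1.06156 >1
So |R|<1 on (-2.3810, 0).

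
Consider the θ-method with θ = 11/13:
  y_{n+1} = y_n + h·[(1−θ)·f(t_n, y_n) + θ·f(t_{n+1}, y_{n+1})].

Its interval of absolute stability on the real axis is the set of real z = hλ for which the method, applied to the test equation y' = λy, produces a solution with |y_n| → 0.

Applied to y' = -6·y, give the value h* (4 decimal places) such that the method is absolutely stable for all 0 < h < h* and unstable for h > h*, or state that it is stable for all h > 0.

interval (−∞, 0). Any h>0 works for λ=-6.

With y'=λy (z=hλ):
  y_{n+1} = y_n + z·[2/13·y_n + 11/13·y_{n+1}] ⇒ (1 − 11/13z)y_{n+1} = (1 + 2/13z)y_n
  so R(z) = (1 + 2/13z)/(1 − 11/13z).

Solve |R(x)|<1 on ℝ⁻.
x=-1.51: |R|=0.3370
x=-2: |R|=0.2571
x=-10: |R|=0.0569
x=-100: |R|=0.1680
θ=11/13≥1/2 ⇒ |1+2/13x|<|1−11/13x| ∀x<0 ⇒ stable on all of ℝ⁻.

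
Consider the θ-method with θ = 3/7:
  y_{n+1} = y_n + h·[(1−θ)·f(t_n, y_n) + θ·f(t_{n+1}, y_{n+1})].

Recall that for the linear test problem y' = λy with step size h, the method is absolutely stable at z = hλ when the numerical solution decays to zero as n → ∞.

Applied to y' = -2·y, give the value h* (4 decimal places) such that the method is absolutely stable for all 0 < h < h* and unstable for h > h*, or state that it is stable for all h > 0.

Test eqn y'=λy, z=hλ:
  y_{n+1} = y_n + z·[4/7·y_n + 3/7·y_{n+1}] ⇒ (1 − 3/7z)y_{n+1} = (1 + 4/7z)y_n
  so R(z) = (1 + 4/7z)/(1 − 3/7z).

Need |R(x)|<1, x<0.
x=-0.89: |R|=0.3557
R=−1: 1+4/7x = −1+3/7x ⇒ -1/7x=2 ⇒ x=2/(-1/7)=-14.0000
Confirm numerically:
  x=-11.402: |R|=0.93695 <1
  x=-10.426: |R|=0.90663 <1
  x=-10.163: |R|=0.89765 <1
  x=-14.540: |R|=1.01067 >1
  x=-14.484: |R|=1.00959 >1
  x=-14.228: |R|=1.00459 >1
Interval (-14.0000, 0).

(-14.0000,0); λ=-2 ⇒ h* = (14)/2 = 7.0000.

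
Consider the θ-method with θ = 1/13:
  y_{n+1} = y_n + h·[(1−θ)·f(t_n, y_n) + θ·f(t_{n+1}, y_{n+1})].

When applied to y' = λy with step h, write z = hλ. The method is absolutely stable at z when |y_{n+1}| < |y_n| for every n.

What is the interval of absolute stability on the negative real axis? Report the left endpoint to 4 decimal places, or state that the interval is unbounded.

z∈(-2.3636,0).

Set f=λy, z=hλ:
  y_{n+1} = y_n + z·[12/13·y_n + 1/13·y_{n+1}] ⇒ (1 − 1/13z)y_{n+1} = (1 + 12/13z)y_n
  R(z) = (1 + 12/13z)/(1 − 1/13z).

Solve |R(x)|<1 on ℝ⁻.
x=-1.56: |R|=0.3929
R=−1: 1+12/13x = −1+1/13x ⇒ -11/13x=2 ⇒ x=2/(-11/13)=-2.3636
Confirm numerically:
  x=-1.986: |R|=0.72281 <1
  x=-1.800: |R|=0.58108 <1
  x=-1.174: |R|=0.07676 <1
  x=-2.962: |R|=1.41235 >1
  x=-2.766: |R|=1.28073 >1
  x=-2.693: |R|=1.23087 >1
So |R|<1 on (-2.3636, 0).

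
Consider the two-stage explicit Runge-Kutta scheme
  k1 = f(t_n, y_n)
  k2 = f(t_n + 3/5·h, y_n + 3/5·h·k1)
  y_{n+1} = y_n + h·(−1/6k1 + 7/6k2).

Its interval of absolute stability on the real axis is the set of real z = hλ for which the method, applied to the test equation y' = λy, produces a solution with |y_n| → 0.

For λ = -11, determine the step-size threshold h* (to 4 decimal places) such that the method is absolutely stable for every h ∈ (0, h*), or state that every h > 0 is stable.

With y'=λy (z=hλ):
  k1=λy_n ⇒ h·k1=z·y_n;  k2=λ(1+3/5z)y_n ⇒ h·k2=z(1+3/5z)y_n
  y_{n+1}/y_n = 1 − 1/6z + 7/6z(1+3/5z) = 1 + z + 7/10z²
  Hence R(z) = 1 + z + 7/10z².

Boundary: |R(x)|=1, x<0.
x=-1.51: |R|=1.0861
R=1: x+7/10x²=0 ⇒ x=−10/7=-1.4286; min R=1−1/(4·7/10)=0.6429>−1
Confirm numerically:
  x=-1.255: |R|=0.84752 <1
  x=-1.206: |R|=0.81211 <1
  x=-0.956: |R|=0.68376 <1
  x=-0.739: |R|=0.64328 <1
  x=-1.991: |R|=1.78386 >1
  x=-1.802: |R|=1.47104 >1
  x=-1.784: |R|=1.44386 >1
Stable set (-1.4286, 0).

(-1.4286,0); λ=-11 ⇒ h* = (10/7)/11 = 0.1299.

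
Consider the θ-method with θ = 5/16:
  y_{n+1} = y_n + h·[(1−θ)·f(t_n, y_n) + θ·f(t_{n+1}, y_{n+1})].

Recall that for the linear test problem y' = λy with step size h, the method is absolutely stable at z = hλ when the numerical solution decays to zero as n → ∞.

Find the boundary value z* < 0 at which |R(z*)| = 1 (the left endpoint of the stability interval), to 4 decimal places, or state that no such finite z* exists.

Set f=λy, z=hλ:
  y_{n+1} = y_n + z·[11/16·y_n + 5/16·y_{n+1}] ⇒ (1 − 5/16z)y_{n+1} = (1 + 11/16z)y_n
  ⇒ R(z) = (1 + 11/16z)/(1 − 5/16z).

Need |R(x)|<1, x<0.
x=-0.91: |R|=0.2915
R=−1: 1+11/16x = −1+5/16x ⇒ -3/8x=2 ⇒ x=2/(-3/8)=-5.3333
Confirm numerically:
  x=-4.404: |R|=0.85334 <1
  x=-3.373: |R|=0.64211 <1
  x=-2.538: |R|=0.41541 <1
  x=-5.891: |R|=1.07361 >1
  x=-5.851: |R|=1.06863 >1
  x=-5.624: |R|=1.03953 >1
Interval (-5.3333, 0).

left endpoint -5.3333.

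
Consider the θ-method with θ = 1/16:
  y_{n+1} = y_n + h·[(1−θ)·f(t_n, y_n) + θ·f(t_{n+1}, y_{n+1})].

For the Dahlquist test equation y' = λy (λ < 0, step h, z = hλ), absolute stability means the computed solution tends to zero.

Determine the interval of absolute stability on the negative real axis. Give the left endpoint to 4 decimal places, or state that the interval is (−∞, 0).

z∈(-2.2857,0).

Test eqn y'=λy, z=hλ:
  y_{n+1} = y_n + z·[15/16·y_n + 1/16·y_{n+1}] ⇒ (1 − 1/16z)y_{n+1} = (1 + 15/16z)y_n
  R(z) = (1 + 15/16z)/(1 − 1/16z).

Solve |R(x)|<1 on ℝ⁻.
x=-1.01: |R|=0.0500
R=−1: 1+15/16x = −1+1/16x ⇒ -7/8x=2 ⇒ x=2/(-7/8)=-2.2857
Confirm numerically:
  x=-1.977: |R|=0.75958 <1
  x=-1.797: |R|=0.61555 <1
  x=-1.564: |R|=0.42473 <1
  x=-1.513: |R|=0.38229 <1
  x=-2.636: |R|=1.26315 >1
  x=-2.492: |R|=1.15618 >1
  x=-2.435: |R|=1.11337 >1
Interval (-2.2857, 0).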